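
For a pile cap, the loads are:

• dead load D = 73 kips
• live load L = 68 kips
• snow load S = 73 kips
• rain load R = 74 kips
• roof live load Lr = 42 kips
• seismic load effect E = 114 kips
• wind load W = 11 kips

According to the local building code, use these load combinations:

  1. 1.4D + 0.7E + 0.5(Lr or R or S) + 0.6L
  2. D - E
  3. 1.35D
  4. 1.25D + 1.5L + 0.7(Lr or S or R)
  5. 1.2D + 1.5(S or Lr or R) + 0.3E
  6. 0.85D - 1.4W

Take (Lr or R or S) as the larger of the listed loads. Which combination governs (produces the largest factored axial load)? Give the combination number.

Combination 1

(Lr or R or S) → R = 74 kips; (Lr or S or R) → R = 74 kips; (S or Lr or R) → R = 74 kips.
1. 1.4(73) + 0.7(114) + 0.5(74) + 0.6(68) = 259.80
2. 1.0(73) - 1.0(114) = -41.00
3. 1.35(73) = 98.55
4. 1.25(73) + 1.5(68) + 0.7(74) = 245.05
5. 1.2(73) + 1.5(74) + 0.3(114) = 232.80
6. 0.85(73) - 1.4(11) = 46.65
The largest value is 259.80 kips from combination 1.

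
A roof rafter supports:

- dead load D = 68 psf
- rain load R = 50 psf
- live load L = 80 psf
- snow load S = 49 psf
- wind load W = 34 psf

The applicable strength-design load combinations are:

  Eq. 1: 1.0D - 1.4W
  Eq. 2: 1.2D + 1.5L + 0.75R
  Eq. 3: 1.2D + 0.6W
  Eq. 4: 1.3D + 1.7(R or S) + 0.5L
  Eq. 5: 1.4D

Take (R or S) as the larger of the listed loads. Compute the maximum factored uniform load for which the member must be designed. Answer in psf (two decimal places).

(R or S) → R = 50 psf.
Eq. 1: 1.0(68) - 1.4(34) = 68.00 - 47.60 = 20.40
Eq. 2: 1.2(68) + 1.5(80) + 0.75(50) = 81.60 + 120.00 + 37.50 = 239.10
Eq. 3: 1.2(68) + 0.6(34) = 81.60 + 20.40 = 102.00
Eq. 4: 1.3(68) + 1.7(50) + 0.5(80) = 88.40 + 85.00 + 40.00 = 213.40
Eq. 5: 1.4(68) = 95.20
Combination 2 governs: q_u = 239.10 psf.

239.10 psf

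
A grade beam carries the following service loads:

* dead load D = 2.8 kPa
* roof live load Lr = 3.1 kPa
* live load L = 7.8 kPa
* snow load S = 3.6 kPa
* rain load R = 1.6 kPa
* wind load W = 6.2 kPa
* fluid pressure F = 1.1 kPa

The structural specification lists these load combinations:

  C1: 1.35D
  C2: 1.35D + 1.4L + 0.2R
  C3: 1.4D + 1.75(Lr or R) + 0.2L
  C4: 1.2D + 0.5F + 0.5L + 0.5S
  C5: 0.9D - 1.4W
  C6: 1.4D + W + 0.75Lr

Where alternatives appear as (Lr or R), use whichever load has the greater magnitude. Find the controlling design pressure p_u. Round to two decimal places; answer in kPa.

15.02 kPa

(Lr or R) → Lr = 3.1 kPa.
C1: 1.35(2.8) = 3.78
C2: 1.35(2.8) + 1.4(7.8) + 0.2(1.6) = 3.78 + 10.92 + 0.32 = 15.02
C3: 1.4(2.8) + 1.75(3.1) + 0.2(7.8) = 3.92 + 5.43 + 1.56 = 10.91
C4: 1.2(2.8) + 0.5(1.1) + 0.5(7.8) + 0.5(3.6) = 3.36 + 0.55 + 3.90 + 1.80 = 9.61
C5: 0.9(2.8) - 1.4(6.2) = 2.52 - 8.68 = -6.16
C6: 1.4(2.8) + 1.0(6.2) + 0.75(3.1) = 3.92 + 6.20 + 2.33 = 12.45
Maximum is from combination 2.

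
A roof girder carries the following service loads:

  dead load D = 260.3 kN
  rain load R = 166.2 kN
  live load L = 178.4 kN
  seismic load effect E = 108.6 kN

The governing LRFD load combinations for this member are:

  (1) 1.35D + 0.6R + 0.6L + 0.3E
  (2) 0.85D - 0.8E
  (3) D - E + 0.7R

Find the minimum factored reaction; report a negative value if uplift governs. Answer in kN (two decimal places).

(1) 1.35(260.3) + 0.6(166.2) + 0.6(178.4) + 0.3(108.6) = 351.41 + 99.72 + 107.04 + 32.58 = 590.75
(2) 0.85(260.3) - 0.8(108.6) = 221.26 - 86.88 = 134.38
(3) 1.0(260.3) - 1.0(108.6) + 0.7(166.2) = 260.30 - 108.60 + 116.34 = 268.04
Combination 2 gives the minimum: 134.38 kN.

134.38 kN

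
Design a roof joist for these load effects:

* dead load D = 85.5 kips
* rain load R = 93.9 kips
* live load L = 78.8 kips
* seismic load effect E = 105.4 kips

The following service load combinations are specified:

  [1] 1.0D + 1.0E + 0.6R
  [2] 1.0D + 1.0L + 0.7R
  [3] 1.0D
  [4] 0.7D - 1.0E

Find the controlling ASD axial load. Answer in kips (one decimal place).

247.2 kips

[1] 1.0(85.5) + 1.0(105.4) + 0.6(93.9) = 85.5 + 105.4 + 56.3 = 247.2
[2] 1.0(85.5) + 1.0(78.8) + 0.7(93.9) = 85.5 + 78.8 + 65.7 = 230.0
[3] 1.0(85.5) = 85.5
[4] 0.7(85.5) - 1.0(105.4) = -45.6
Combination 1 governs: P = 247.2 kips.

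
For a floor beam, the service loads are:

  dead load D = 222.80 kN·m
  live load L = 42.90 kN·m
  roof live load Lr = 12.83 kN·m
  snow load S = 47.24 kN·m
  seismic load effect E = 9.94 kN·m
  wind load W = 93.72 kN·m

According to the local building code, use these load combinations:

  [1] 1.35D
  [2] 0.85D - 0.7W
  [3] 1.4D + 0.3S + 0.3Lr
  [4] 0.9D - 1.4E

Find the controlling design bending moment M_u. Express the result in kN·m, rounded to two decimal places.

[1] 1.35(222.80) = 300.78
[2] 0.85(222.80) - 0.7(93.72) = 189.38 - 65.60 = 123.78
[3] 1.4(222.80) + 0.3(47.24) + 0.3(12.83) = 311.92 + 14.17 + 3.85 = 329.94
[4] 0.9(222.80) - 1.4(9.94) = 200.52 - 13.92 = 186.60
The controlling combination is 3, giving 329.94 kN·m.

329.94 kN·m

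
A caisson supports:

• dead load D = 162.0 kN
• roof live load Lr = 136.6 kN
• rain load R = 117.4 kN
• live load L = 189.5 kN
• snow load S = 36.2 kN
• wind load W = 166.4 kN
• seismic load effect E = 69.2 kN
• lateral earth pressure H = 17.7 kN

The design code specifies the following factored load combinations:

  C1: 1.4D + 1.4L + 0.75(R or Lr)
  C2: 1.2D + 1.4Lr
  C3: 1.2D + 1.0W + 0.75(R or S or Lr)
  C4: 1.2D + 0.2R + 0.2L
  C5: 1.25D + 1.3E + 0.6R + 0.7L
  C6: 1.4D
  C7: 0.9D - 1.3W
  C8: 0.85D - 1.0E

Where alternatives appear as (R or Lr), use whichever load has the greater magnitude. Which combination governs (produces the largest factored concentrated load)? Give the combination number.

(R or Lr) → Lr = 136.6 kN; (R or S or Lr) → Lr = 136.6 kN.
C1: 1.4(162.0) + 1.4(189.5) + 0.75(136.6) = 226.8 + 265.3 + 102.5 = 594.6
C2: 1.2(162.0) + 1.4(136.6) = 194.4 + 191.2 = 385.6
C3: 1.2(162.0) + 1.0(166.4) + 0.75(136.6) = 194.4 + 166.4 + 102.5 = 463.3
C4: 1.2(162.0) + 0.2(117.4) + 0.2(189.5) = 194.4 + 23.5 + 37.9 = 255.8
C5: 1.25(162.0) + 1.3(69.2) + 0.6(117.4) + 0.7(189.5) = 202.5 + 90.0 + 70.4 + 132.7 = 495.6
C6: 1.4(162.0) = 226.8
C7: 0.9(162.0) - 1.3(166.4) = 145.8 - 216.3 = -70.5
C8: 0.85(162.0) - 1.0(69.2) = 137.7 - 69.2 = 68.5
The largest value is 594.6 kN from combination 1.

Combination 1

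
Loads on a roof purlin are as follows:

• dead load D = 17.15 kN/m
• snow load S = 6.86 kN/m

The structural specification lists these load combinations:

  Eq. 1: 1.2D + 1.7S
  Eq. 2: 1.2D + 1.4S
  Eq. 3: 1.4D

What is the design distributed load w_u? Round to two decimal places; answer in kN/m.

Eq. 1: 1.2(17.15) + 1.7(6.86) = 32.24
Eq. 2: 1.2(17.15) + 1.4(6.86) = 30.18
Eq. 3: 1.4(17.15) = 24.01
The controlling combination is 1, giving 32.24 kN/m.

32.24 kN/m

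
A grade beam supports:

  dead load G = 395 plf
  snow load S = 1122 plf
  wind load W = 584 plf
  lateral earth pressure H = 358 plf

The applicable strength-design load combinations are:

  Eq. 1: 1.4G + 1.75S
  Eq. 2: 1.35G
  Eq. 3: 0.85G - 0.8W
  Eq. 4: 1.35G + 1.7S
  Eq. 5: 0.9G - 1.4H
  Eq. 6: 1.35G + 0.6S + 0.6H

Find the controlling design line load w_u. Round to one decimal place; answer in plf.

2516.5 plf

Eq. 1: 1.4(395) + 1.75(1122) = 553.0 + 1963.5 = 2516.5
Eq. 2: 1.35(395) = 533.3
Eq. 3: 0.85(395) - 0.8(584) = -131.5
Eq. 4: 1.35(395) + 1.7(1122) = 533.3 + 1907.4 = 2440.7
Eq. 5: 0.9(395) - 1.4(358) = 355.5 - 501.2 = -145.7
Eq. 6: 1.35(395) + 0.6(1122) + 0.6(358) = 533.3 + 673.2 + 214.8 = 1421.3
Maximum is from combination 1.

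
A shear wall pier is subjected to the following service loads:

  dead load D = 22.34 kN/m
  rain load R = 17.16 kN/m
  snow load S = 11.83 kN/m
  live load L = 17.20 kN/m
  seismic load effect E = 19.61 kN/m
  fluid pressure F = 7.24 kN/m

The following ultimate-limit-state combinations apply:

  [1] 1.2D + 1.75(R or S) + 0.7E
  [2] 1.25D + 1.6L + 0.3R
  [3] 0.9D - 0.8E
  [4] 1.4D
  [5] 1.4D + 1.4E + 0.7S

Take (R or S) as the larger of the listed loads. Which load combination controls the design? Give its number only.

Combination 1

(R or S) → R = 17.16 kN/m.
[1] 1.2(22.34) + 1.75(17.16) + 0.7(19.61) = 26.81 + 30.03 + 13.73 = 70.57
[2] 1.25(22.34) + 1.6(17.20) + 0.3(17.16) = 60.59
[3] 0.9(22.34) - 0.8(19.61) = 20.11 - 15.69 = 4.42
[4] 1.4(22.34) = 31.28
[5] 1.4(22.34) + 1.4(19.61) + 0.7(11.83) = 31.28 + 27.45 + 8.28 = 67.01
The largest value is 70.57 kN/m from combination 1.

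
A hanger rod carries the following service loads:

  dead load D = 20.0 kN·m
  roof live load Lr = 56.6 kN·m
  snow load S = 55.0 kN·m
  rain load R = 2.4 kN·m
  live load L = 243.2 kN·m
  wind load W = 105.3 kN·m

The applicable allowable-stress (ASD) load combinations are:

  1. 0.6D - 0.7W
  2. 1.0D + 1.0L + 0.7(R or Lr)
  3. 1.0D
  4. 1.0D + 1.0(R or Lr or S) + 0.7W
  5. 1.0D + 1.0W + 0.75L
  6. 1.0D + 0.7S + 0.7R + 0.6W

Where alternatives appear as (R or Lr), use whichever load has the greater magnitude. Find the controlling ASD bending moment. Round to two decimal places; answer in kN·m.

(R or Lr) → Lr = 56.6 kN·m; (R or Lr or S) → Lr = 56.6 kN·m.
1. 0.6(20.0) - 0.7(105.3) = 12.00 - 73.71 = -61.71
2. 1.0(20.0) + 1.0(243.2) + 0.7(56.6) = 20.00 + 243.20 + 39.62 = 302.82
3. 1.0(20.0) = 20.00
4. 1.0(20.0) + 1.0(56.6) + 0.7(105.3) = 20.00 + 56.60 + 73.71 = 150.31
5. 1.0(20.0) + 1.0(105.3) + 0.75(243.2) = 20.00 + 105.30 + 182.40 = 307.70
6. 1.0(20.0) + 0.7(55.0) + 0.7(2.4) + 0.6(105.3) = 20.00 + 38.50 + 1.68 + 63.18 = 123.36
Combination 5 governs: M = 307.70 kN·m.

307.70 kN·m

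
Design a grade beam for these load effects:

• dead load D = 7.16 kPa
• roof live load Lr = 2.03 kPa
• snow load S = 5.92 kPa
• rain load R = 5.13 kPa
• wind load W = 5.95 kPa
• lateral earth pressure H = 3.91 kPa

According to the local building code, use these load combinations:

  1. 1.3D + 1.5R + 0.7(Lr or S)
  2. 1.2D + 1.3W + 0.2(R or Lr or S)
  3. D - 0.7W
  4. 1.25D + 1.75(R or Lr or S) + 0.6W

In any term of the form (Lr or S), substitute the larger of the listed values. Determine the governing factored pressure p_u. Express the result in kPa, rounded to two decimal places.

22.88 kPa

(Lr or S) → S = 5.92 kPa; (R or Lr or S) → S = 5.92 kPa.
1. 1.3(7.16) + 1.5(5.13) + 0.7(5.92) = 9.31 + 7.70 + 4.14 = 21.15
2. 1.2(7.16) + 1.3(5.95) + 0.2(5.92) = 8.59 + 7.74 + 1.18 = 17.51
3. 1.0(7.16) - 0.7(5.95) = 3.00
4. 1.25(7.16) + 1.75(5.92) + 0.6(5.95) = 8.95 + 10.36 + 3.57 = 22.88
The controlling combination is 4, giving 22.88 kPa.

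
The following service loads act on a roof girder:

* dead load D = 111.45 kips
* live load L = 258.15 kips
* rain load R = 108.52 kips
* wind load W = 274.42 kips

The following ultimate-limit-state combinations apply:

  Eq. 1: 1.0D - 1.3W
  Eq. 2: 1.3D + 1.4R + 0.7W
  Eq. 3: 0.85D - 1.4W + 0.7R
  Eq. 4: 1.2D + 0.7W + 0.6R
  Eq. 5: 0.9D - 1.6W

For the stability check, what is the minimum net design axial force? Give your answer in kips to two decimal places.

Eq. 1: 1.0(111.45) - 1.3(274.42) = -245.30
Eq. 2: 1.3(111.45) + 1.4(108.52) + 0.7(274.42) = 488.91
Eq. 3: 0.85(111.45) - 1.4(274.42) + 0.7(108.52) = -213.49
Eq. 4: 1.2(111.45) + 0.7(274.42) + 0.6(108.52) = 390.95
Eq. 5: 0.9(111.45) - 1.6(274.42) = -338.77
Combination 5 gives the minimum: -338.77 kips.

-338.77 kips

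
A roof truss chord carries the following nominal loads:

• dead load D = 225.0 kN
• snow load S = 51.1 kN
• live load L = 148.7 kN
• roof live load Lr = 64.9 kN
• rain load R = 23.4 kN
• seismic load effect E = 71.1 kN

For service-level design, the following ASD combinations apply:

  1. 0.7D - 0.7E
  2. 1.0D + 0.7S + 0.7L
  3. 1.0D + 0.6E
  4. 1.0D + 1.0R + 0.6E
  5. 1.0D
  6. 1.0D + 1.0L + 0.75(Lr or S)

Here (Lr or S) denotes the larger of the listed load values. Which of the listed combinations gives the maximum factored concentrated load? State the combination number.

Combination 6

(Lr or S) → Lr = 64.9 kN.
1. 0.7(225.0) - 0.7(71.1) = 107.73
2. 1.0(225.0) + 0.7(51.1) + 0.7(148.7) = 364.86
3. 1.0(225.0) + 0.6(71.1) = 267.66
4. 1.0(225.0) + 1.0(23.4) + 0.6(71.1) = 291.06
5. 1.0(225.0) = 225.00
6. 1.0(225.0) + 1.0(148.7) + 0.75(64.9) = 422.38
The largest value is 422.38 kN from combination 6.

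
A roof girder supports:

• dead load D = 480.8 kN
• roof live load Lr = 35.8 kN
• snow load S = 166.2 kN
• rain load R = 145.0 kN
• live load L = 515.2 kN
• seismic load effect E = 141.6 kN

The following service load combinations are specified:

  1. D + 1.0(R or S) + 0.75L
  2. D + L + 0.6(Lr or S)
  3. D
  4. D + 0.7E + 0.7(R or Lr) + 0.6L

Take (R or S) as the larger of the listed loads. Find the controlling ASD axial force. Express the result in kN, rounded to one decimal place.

1095.7 kN

(R or S) → S = 166.2 kN; (Lr or S) → S = 166.2 kN; (R or Lr) → R = 145.0 kN.
1. 1.0(480.8) + 1.0(166.2) + 0.75(515.2) = 1033.4
2. 1.0(480.8) + 1.0(515.2) + 0.6(166.2) = 1095.7
3. 1.0(480.8) = 480.8
4. 1.0(480.8) + 0.7(141.6) + 0.7(145.0) + 0.6(515.2) = 990.5
Maximum is from combination 2.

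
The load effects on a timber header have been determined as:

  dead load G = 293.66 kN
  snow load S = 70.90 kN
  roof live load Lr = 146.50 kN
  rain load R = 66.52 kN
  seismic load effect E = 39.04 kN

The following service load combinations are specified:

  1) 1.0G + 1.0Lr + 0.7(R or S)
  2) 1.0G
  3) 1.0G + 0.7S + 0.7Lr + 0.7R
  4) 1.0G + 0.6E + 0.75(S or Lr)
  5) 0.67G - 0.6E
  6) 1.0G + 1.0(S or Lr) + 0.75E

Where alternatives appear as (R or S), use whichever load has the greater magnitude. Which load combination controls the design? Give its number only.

(R or S) → S = 70.90 kN; (S or Lr) → Lr = 146.50 kN.
1) 1.0(293.66) + 1.0(146.50) + 0.7(70.90) = 293.66 + 146.50 + 49.63 = 489.79
2) 1.0(293.66) = 293.66
3) 1.0(293.66) + 0.7(70.90) + 0.7(146.50) + 0.7(66.52) = 293.66 + 49.63 + 102.55 + 46.56 = 492.40
4) 1.0(293.66) + 0.6(39.04) + 0.75(146.50) = 293.66 + 23.42 + 109.88 = 426.96
5) 0.67(293.66) - 0.6(39.04) = 196.75 - 23.42 = 173.33
6) 1.0(293.66) + 1.0(146.50) + 0.75(39.04) = 293.66 + 146.50 + 29.28 = 469.44
The largest value is 492.40 kN from combination 3.

Combination 3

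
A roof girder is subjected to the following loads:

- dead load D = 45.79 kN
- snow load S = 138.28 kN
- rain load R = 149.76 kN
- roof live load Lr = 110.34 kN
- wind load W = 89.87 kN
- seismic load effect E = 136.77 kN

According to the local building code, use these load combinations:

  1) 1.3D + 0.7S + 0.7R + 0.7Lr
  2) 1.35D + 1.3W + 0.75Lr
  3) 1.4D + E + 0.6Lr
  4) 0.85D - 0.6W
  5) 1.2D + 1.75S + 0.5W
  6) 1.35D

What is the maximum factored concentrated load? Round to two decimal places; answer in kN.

341.87 kN

1) 1.3(45.79) + 0.7(138.28) + 0.7(149.76) + 0.7(110.34) = 338.39
2) 1.35(45.79) + 1.3(89.87) + 0.75(110.34) = 261.40
3) 1.4(45.79) + 1.0(136.77) + 0.6(110.34) = 64.11 + 136.77 + 66.20 = 267.08
4) 0.85(45.79) - 0.6(89.87) = 38.92 - 53.92 = -15.00
5) 1.2(45.79) + 1.75(138.28) + 0.5(89.87) = 341.87
6) 1.35(45.79) = 61.82
Maximum is from combination 5.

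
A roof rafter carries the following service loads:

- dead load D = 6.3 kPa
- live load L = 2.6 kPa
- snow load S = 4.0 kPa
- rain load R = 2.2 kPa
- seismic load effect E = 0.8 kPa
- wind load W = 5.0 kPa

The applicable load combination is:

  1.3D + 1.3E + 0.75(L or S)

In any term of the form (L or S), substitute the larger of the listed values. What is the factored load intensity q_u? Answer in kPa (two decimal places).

(L or S) → S = 4.0 kPa.
1.3(6.3) + 1.3(0.8) + 0.75(4.0) = 12.23
q_u = 12.23 kPa.

12.23 kPa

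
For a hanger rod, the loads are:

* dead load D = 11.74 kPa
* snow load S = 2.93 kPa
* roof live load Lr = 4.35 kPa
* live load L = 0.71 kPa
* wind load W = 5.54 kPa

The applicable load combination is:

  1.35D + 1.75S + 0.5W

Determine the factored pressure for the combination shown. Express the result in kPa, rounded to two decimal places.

1.35(11.74) + 1.75(2.93) + 0.5(5.54) = 23.75
p_u = 23.75 kPa.

23.75 kPa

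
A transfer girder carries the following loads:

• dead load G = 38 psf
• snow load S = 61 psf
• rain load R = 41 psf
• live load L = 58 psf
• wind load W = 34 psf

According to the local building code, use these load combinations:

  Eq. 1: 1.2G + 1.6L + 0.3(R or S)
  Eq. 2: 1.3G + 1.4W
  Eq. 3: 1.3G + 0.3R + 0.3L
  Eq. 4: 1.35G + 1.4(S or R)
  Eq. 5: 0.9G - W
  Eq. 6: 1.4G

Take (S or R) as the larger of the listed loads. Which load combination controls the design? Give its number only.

Combination 1

(R or S) → S = 61 psf; (S or R) → S = 61 psf.
Eq. 1: 1.2(38) + 1.6(58) + 0.3(61) = 45.60 + 92.80 + 18.30 = 156.70
Eq. 2: 1.3(38) + 1.4(34) = 49.40 + 47.60 = 97.00
Eq. 3: 1.3(38) + 0.3(41) + 0.3(58) = 49.40 + 12.30 + 17.40 = 79.10
Eq. 4: 1.35(38) + 1.4(61) = 51.30 + 85.40 = 136.70
Eq. 5: 0.9(38) - 1.0(34) = 34.20 - 34.00 = 0.20
Eq. 6: 1.4(38) = 53.20
The largest value is 156.70 psf from combination 1.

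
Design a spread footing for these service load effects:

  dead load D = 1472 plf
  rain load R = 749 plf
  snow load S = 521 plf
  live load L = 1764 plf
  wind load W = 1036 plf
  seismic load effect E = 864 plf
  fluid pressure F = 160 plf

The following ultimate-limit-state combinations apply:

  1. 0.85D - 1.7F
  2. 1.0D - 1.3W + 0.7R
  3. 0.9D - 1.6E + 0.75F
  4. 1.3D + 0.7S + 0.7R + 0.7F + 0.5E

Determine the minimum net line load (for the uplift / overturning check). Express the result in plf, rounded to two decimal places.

1. 0.85(1472) - 1.7(160) = 1251.20 - 272.00 = 979.20
2. 1.0(1472) - 1.3(1036) + 0.7(749) = 1472.00 - 1346.80 + 524.30 = 649.50
3. 0.9(1472) - 1.6(864) + 0.75(160) = 1324.80 - 1382.40 + 120.00 = 62.40
4. 1.3(1472) + 0.7(521) + 0.7(749) + 0.7(160) + 0.5(864) = 1913.60 + 364.70 + 524.30 + 112.00 + 432.00 = 3346.60
Combination 3 gives the minimum: 62.40 plf.

62.40 plf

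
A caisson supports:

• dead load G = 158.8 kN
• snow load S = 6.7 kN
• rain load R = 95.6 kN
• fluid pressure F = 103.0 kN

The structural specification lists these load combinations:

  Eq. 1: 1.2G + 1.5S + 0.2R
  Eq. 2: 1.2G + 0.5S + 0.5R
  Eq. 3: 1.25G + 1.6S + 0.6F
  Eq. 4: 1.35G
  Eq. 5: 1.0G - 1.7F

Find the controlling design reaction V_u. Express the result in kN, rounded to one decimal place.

271.0 kN

Eq. 1: 1.2(158.8) + 1.5(6.7) + 0.2(95.6) = 219.7
Eq. 2: 1.2(158.8) + 0.5(6.7) + 0.5(95.6) = 241.7
Eq. 3: 1.25(158.8) + 1.6(6.7) + 0.6(103.0) = 198.5 + 10.7 + 61.8 = 271.0
Eq. 4: 1.35(158.8) = 214.4
Eq. 5: 1.0(158.8) - 1.7(103.0) = 158.8 - 175.1 = -16.3
Combination 3 governs: V_u = 271.0 kN.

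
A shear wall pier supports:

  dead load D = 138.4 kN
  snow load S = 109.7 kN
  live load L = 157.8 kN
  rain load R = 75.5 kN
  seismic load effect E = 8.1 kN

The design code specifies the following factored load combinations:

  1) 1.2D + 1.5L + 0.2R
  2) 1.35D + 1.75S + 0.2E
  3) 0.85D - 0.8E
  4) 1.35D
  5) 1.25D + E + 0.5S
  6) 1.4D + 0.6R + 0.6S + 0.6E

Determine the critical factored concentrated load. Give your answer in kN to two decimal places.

1) 1.2(138.4) + 1.5(157.8) + 0.2(75.5) = 166.08 + 236.70 + 15.10 = 417.88
2) 1.35(138.4) + 1.75(109.7) + 0.2(8.1) = 186.84 + 191.98 + 1.62 = 380.44
3) 0.85(138.4) - 0.8(8.1) = 117.64 - 6.48 = 111.16
4) 1.35(138.4) = 186.84
5) 1.25(138.4) + 1.0(8.1) + 0.5(109.7) = 173.00 + 8.10 + 54.85 = 235.95
6) 1.4(138.4) + 0.6(75.5) + 0.6(109.7) + 0.6(8.1) = 193.76 + 45.30 + 65.82 + 4.86 = 309.74
Combination 1 governs: P_u = 417.88 kN.

417.88 kN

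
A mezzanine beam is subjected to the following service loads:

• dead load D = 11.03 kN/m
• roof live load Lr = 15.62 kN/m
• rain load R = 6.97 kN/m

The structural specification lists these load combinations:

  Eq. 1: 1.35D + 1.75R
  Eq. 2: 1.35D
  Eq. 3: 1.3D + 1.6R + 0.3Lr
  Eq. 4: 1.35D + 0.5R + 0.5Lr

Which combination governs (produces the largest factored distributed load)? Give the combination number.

Combination 3

Eq. 1: 1.35(11.03) + 1.75(6.97) = 14.89 + 12.20 = 27.09
Eq. 2: 1.35(11.03) = 14.89
Eq. 3: 1.3(11.03) + 1.6(6.97) + 0.3(15.62) = 14.34 + 11.15 + 4.69 = 30.18
Eq. 4: 1.35(11.03) + 0.5(6.97) + 0.5(15.62) = 14.89 + 3.49 + 7.81 = 26.19
The largest value is 30.18 kN/m from combination 3.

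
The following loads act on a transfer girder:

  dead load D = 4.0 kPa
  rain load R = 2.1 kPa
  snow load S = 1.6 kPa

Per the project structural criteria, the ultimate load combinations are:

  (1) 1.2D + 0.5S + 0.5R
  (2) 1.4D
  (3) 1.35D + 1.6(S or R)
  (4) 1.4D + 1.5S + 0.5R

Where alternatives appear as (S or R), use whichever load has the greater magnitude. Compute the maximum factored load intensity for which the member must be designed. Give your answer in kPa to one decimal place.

(S or R) → R = 2.1 kPa.
(1) 1.2(4.0) + 0.5(1.6) + 0.5(2.1) = 4.8 + 0.8 + 1.1 = 6.7
(2) 1.4(4.0) = 5.6
(3) 1.35(4.0) + 1.6(2.1) = 5.4 + 3.4 = 8.8
(4) 1.4(4.0) + 1.5(1.6) + 0.5(2.1) = 5.6 + 2.4 + 1.1 = 9.1
The controlling combination is 4, giving 9.1 kPa.

9.1 kPa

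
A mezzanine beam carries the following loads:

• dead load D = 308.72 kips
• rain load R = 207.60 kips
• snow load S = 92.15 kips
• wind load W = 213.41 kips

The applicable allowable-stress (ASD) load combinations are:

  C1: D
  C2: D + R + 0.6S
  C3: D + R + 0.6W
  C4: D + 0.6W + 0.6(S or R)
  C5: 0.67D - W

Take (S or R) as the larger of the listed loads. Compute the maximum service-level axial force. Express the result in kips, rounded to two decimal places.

644.37 kips

(S or R) → R = 207.60 kips.
C1: 1.0(308.72) = 308.72
C2: 1.0(308.72) + 1.0(207.60) + 0.6(92.15) = 308.72 + 207.60 + 55.29 = 571.61
C3: 1.0(308.72) + 1.0(207.60) + 0.6(213.41) = 308.72 + 207.60 + 128.05 = 644.37
C4: 1.0(308.72) + 0.6(213.41) + 0.6(207.60) = 308.72 + 128.05 + 124.56 = 561.33
C5: 0.67(308.72) - 1.0(213.41) = 206.84 - 213.41 = -6.57
The controlling combination is 3, giving 644.37 kips.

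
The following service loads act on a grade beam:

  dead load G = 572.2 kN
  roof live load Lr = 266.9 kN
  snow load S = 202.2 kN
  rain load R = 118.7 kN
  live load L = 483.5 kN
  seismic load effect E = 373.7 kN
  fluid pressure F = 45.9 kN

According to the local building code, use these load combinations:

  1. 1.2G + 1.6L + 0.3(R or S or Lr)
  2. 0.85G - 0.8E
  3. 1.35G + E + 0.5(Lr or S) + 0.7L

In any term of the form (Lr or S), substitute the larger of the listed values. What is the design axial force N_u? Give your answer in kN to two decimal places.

(R or S or Lr) → Lr = 266.9 kN; (Lr or S) → Lr = 266.9 kN.
1. 1.2(572.2) + 1.6(483.5) + 0.3(266.9) = 686.64 + 773.60 + 80.07 = 1540.31
2. 0.85(572.2) - 0.8(373.7) = 486.37 - 298.96 = 187.41
3. 1.35(572.2) + 1.0(373.7) + 0.5(266.9) + 0.7(483.5) = 772.47 + 373.70 + 133.45 + 338.45 = 1618.07
Combination 3 governs: N_u = 1618.07 kN.

1618.07 kN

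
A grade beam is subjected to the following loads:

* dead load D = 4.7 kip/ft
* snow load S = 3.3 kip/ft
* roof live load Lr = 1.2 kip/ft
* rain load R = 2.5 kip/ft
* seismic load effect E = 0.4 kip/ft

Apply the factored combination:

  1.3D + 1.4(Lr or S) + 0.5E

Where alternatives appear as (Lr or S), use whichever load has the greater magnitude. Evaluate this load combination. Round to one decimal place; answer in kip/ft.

(Lr or S) → S = 3.3 kip/ft.
1.3(4.7) + 1.4(3.3) + 0.5(0.4) = 6.1 + 4.6 + 0.2 = 10.9
w_u = 10.9 kip/ft.

10.9 kip/ft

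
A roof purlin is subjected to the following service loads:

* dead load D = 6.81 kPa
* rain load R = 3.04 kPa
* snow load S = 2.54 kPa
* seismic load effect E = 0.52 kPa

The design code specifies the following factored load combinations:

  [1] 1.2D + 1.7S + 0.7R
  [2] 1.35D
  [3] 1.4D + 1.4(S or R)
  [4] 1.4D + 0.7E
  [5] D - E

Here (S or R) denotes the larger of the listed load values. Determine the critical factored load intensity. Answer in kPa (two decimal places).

14.62 kPa

(S or R) → R = 3.04 kPa.
[1] 1.2(6.81) + 1.7(2.54) + 0.7(3.04) = 8.17 + 4.32 + 2.13 = 14.62
[2] 1.35(6.81) = 9.19
[3] 1.4(6.81) + 1.4(3.04) = 9.53 + 4.26 = 13.79
[4] 1.4(6.81) + 0.7(0.52) = 9.90
[5] 1.0(6.81) - 1.0(0.52) = 6.81 - 0.52 = 6.29
Combination 1 governs: q_u = 14.62 kPa.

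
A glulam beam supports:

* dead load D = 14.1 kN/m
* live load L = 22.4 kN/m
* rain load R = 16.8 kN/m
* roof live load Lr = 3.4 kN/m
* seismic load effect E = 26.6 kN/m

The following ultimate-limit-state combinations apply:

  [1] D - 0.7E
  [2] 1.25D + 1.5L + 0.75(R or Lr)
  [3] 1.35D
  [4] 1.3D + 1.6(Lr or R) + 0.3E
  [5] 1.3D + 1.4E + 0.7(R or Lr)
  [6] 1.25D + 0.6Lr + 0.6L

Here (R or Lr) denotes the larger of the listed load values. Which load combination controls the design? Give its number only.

(R or Lr) → R = 16.8 kN/m; (Lr or R) → R = 16.8 kN/m.
[1] 1.0(14.1) - 0.7(26.6) = 14.1 - 18.6 = -4.5
[2] 1.25(14.1) + 1.5(22.4) + 0.75(16.8) = 17.6 + 33.6 + 12.6 = 63.8
[3] 1.35(14.1) = 19.0
[4] 1.3(14.1) + 1.6(16.8) + 0.3(26.6) = 18.3 + 26.9 + 8.0 = 53.2
[5] 1.3(14.1) + 1.4(26.6) + 0.7(16.8) = 18.3 + 37.2 + 11.8 = 67.3
[6] 1.25(14.1) + 0.6(3.4) + 0.6(22.4) = 33.1
The largest value is 67.3 kN/m from combination 5.

Combination 5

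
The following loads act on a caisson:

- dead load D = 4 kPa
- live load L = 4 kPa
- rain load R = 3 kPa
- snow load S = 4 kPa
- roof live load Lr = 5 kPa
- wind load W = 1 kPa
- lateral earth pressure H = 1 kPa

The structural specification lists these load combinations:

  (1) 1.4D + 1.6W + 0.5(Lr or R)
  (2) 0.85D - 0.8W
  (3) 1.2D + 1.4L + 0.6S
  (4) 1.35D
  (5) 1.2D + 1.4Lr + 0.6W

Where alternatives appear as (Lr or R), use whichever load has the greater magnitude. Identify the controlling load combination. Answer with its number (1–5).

Combination 3

(Lr or R) → Lr = 5 kPa.
(1) 1.4(4) + 1.6(1) + 0.5(5) = 5.60 + 1.60 + 2.50 = 9.70
(2) 0.85(4) - 0.8(1) = 3.40 - 0.80 = 2.60
(3) 1.2(4) + 1.4(4) + 0.6(4) = 4.80 + 5.60 + 2.40 = 12.80
(4) 1.35(4) = 5.40
(5) 1.2(4) + 1.4(5) + 0.6(1) = 4.80 + 7.00 + 0.60 = 12.40
The largest value is 12.80 kPa from combination 3.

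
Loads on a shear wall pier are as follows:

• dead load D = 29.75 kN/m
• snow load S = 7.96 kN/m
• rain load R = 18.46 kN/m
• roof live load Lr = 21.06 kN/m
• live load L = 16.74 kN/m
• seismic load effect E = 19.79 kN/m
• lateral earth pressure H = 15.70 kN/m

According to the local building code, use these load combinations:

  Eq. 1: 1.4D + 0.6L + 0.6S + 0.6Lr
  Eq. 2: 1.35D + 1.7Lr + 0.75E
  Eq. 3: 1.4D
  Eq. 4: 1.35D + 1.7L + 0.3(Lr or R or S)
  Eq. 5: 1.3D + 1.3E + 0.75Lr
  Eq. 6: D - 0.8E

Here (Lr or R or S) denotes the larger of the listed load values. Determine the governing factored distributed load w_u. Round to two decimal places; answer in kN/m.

90.81 kN/m

(Lr or R or S) → Lr = 21.06 kN/m.
Eq. 1: 1.4(29.75) + 0.6(16.74) + 0.6(7.96) + 0.6(21.06) = 41.65 + 10.04 + 4.78 + 12.64 = 69.11
Eq. 2: 1.35(29.75) + 1.7(21.06) + 0.75(19.79) = 90.81
Eq. 3: 1.4(29.75) = 41.65
Eq. 4: 1.35(29.75) + 1.7(16.74) + 0.3(21.06) = 40.16 + 28.46 + 6.32 = 74.94
Eq. 5: 1.3(29.75) + 1.3(19.79) + 0.75(21.06) = 80.20
Eq. 6: 1.0(29.75) - 0.8(19.79) = 29.75 - 15.83 = 13.92
Maximum is from combination 2.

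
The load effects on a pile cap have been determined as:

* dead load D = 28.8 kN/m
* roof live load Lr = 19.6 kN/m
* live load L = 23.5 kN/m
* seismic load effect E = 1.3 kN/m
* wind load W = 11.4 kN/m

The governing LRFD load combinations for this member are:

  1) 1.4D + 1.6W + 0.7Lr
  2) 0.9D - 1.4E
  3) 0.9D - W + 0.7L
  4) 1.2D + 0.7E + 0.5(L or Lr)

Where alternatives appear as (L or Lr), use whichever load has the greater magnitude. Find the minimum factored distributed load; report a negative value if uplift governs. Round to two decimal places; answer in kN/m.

(L or Lr) → L = 23.5 kN/m.
1) 1.4(28.8) + 1.6(11.4) + 0.7(19.6) = 72.28
2) 0.9(28.8) - 1.4(1.3) = 24.10
3) 0.9(28.8) - 1.0(11.4) + 0.7(23.5) = 30.97
4) 1.2(28.8) + 0.7(1.3) + 0.5(23.5) = 47.22
Combination 2 gives the minimum: 24.10 kN/m.

24.10 kN/m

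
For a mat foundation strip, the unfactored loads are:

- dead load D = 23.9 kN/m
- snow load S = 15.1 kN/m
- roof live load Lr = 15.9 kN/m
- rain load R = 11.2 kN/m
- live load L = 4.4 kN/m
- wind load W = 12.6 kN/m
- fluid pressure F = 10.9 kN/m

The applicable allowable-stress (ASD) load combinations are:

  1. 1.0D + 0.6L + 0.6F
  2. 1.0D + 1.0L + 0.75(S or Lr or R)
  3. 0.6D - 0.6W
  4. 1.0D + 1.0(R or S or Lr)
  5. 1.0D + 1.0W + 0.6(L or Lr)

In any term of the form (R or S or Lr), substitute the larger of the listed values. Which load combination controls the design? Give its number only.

Combination 5

(S or Lr or R) → Lr = 15.9 kN/m; (R or S or Lr) → Lr = 15.9 kN/m; (L or Lr) → Lr = 15.9 kN/m.
1. 1.0(23.9) + 0.6(4.4) + 0.6(10.9) = 33.1
2. 1.0(23.9) + 1.0(4.4) + 0.75(15.9) = 23.9 + 4.4 + 11.9 = 40.2
3. 0.6(23.9) - 0.6(12.6) = 6.8
4. 1.0(23.9) + 1.0(15.9) = 23.9 + 15.9 = 39.8
5. 1.0(23.9) + 1.0(12.6) + 0.6(15.9) = 23.9 + 12.6 + 9.5 = 46.0
The largest value is 46.0 kN/m from combination 5.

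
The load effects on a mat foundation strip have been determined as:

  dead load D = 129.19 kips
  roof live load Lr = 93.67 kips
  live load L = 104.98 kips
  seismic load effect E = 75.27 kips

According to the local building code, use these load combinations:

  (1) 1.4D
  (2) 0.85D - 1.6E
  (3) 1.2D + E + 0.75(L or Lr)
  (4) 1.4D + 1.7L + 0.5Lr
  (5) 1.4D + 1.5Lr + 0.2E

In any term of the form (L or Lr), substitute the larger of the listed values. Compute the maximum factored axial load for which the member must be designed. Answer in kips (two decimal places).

406.17 kips

(L or Lr) → L = 104.98 kips.
(1) 1.4(129.19) = 180.87
(2) 0.85(129.19) - 1.6(75.27) = 109.81 - 120.43 = -10.62
(3) 1.2(129.19) + 1.0(75.27) + 0.75(104.98) = 309.03
(4) 1.4(129.19) + 1.7(104.98) + 0.5(93.67) = 406.17
(5) 1.4(129.19) + 1.5(93.67) + 0.2(75.27) = 180.87 + 140.51 + 15.05 = 336.43
Maximum is from combination 4.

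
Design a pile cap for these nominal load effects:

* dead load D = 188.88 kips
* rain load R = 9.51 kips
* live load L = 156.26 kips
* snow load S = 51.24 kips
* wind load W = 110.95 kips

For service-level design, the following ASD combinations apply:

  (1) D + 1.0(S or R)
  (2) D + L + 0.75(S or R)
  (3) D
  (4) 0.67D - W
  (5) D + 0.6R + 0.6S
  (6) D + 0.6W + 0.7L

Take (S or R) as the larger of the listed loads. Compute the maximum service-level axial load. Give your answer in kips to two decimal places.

383.57 kips

(S or R) → S = 51.24 kips.
(1) 1.0(188.88) + 1.0(51.24) = 240.12
(2) 1.0(188.88) + 1.0(156.26) + 0.75(51.24) = 383.57
(3) 1.0(188.88) = 188.88
(4) 0.67(188.88) - 1.0(110.95) = 15.60
(5) 1.0(188.88) + 0.6(9.51) + 0.6(51.24) = 225.33
(6) 1.0(188.88) + 0.6(110.95) + 0.7(156.26) = 364.83
Maximum is from combination 2.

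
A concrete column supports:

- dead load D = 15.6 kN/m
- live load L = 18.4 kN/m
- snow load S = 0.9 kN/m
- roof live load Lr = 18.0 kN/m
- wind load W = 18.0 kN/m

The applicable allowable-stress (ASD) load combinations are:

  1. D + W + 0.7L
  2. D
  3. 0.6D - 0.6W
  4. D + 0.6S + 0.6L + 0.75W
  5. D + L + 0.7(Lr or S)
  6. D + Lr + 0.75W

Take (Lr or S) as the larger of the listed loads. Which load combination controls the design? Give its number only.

Combination 6

(Lr or S) → Lr = 18.0 kN/m.
1. 1.0(15.6) + 1.0(18.0) + 0.7(18.4) = 46.5
2. 1.0(15.6) = 15.6
3. 0.6(15.6) - 0.6(18.0) = -1.4
4. 1.0(15.6) + 0.6(0.9) + 0.6(18.4) + 0.75(18.0) = 40.7
5. 1.0(15.6) + 1.0(18.4) + 0.7(18.0) = 46.6
6. 1.0(15.6) + 1.0(18.0) + 0.75(18.0) = 47.1
The largest value is 47.1 kN/m from combination 6.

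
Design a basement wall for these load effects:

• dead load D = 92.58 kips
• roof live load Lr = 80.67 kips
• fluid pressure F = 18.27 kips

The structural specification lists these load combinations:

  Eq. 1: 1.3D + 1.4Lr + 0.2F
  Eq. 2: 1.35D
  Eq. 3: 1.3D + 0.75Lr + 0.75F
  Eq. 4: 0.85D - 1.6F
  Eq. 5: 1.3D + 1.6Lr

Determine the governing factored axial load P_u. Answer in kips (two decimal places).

249.43 kips

Eq. 1: 1.3(92.58) + 1.4(80.67) + 0.2(18.27) = 236.95
Eq. 2: 1.35(92.58) = 124.98
Eq. 3: 1.3(92.58) + 0.75(80.67) + 0.75(18.27) = 194.56
Eq. 4: 0.85(92.58) - 1.6(18.27) = 49.46
Eq. 5: 1.3(92.58) + 1.6(80.67) = 249.43
Combination 5 governs: P_u = 249.43 kips.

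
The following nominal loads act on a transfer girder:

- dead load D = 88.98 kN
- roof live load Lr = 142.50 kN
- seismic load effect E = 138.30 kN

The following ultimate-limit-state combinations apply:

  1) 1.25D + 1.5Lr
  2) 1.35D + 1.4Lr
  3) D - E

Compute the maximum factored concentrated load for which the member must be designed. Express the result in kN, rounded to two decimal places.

1) 1.25(88.98) + 1.5(142.50) = 111.23 + 213.75 = 324.98
2) 1.35(88.98) + 1.4(142.50) = 120.12 + 199.50 = 319.62
3) 1.0(88.98) - 1.0(138.30) = 88.98 - 138.30 = -49.32
Maximum is from combination 1.

324.98 kN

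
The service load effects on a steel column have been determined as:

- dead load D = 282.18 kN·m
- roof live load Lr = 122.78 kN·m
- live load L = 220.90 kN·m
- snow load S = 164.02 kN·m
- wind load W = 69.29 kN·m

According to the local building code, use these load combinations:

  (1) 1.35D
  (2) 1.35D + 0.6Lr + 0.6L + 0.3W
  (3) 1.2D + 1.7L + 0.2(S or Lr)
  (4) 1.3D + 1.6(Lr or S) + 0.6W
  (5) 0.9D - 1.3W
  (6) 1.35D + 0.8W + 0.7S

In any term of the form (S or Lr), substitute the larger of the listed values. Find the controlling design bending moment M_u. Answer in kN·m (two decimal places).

(S or Lr) → S = 164.02 kN·m; (Lr or S) → S = 164.02 kN·m.
(1) 1.35(282.18) = 380.94
(2) 1.35(282.18) + 0.6(122.78) + 0.6(220.90) + 0.3(69.29) = 607.94
(3) 1.2(282.18) + 1.7(220.90) + 0.2(164.02) = 746.95
(4) 1.3(282.18) + 1.6(164.02) + 0.6(69.29) = 670.84
(5) 0.9(282.18) - 1.3(69.29) = 163.89
(6) 1.35(282.18) + 0.8(69.29) + 0.7(164.02) = 551.19
The controlling combination is 3, giving 746.95 kN·m.

746.95 kN·m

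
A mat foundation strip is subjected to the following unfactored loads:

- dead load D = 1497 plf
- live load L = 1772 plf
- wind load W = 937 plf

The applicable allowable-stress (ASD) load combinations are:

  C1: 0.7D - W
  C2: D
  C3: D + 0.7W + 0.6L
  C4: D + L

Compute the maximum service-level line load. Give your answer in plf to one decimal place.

3269.0 plf

C1: 0.7(1497) - 1.0(937) = 1047.9 - 937.0 = 110.9
C2: 1.0(1497) = 1497.0
C3: 1.0(1497) + 0.7(937) + 0.6(1772) = 1497.0 + 655.9 + 1063.2 = 3216.1
C4: 1.0(1497) + 1.0(1772) = 1497.0 + 1772.0 = 3269.0
Combination 4 governs: w = 3269.0 plf.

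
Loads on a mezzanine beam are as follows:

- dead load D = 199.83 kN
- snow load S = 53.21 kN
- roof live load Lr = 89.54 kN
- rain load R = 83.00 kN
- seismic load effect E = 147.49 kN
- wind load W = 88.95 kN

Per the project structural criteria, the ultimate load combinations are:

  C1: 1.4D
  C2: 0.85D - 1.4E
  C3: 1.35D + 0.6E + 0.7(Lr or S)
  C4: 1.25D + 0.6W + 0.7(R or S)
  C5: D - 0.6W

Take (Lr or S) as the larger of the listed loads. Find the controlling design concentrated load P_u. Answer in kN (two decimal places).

(Lr or S) → Lr = 89.54 kN; (R or S) → R = 83.00 kN.
C1: 1.4(199.83) = 279.76
C2: 0.85(199.83) - 1.4(147.49) = -36.63
C3: 1.35(199.83) + 0.6(147.49) + 0.7(89.54) = 420.94
C4: 1.25(199.83) + 0.6(88.95) + 0.7(83.00) = 361.26
C5: 1.0(199.83) - 0.6(88.95) = 146.46
Maximum is from combination 3.

420.94 kN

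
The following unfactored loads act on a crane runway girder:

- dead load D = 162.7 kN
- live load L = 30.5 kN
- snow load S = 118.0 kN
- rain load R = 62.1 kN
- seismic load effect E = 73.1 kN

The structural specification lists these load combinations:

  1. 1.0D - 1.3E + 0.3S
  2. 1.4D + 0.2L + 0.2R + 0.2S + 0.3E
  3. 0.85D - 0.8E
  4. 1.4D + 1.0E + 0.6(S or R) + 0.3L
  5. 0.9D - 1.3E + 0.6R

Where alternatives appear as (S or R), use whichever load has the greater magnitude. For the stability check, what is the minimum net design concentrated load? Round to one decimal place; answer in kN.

79.8 kN

(S or R) → S = 118.0 kN.
1. 1.0(162.7) - 1.3(73.1) + 0.3(118.0) = 162.7 - 95.0 + 35.4 = 103.1
2. 1.4(162.7) + 0.2(30.5) + 0.2(62.1) + 0.2(118.0) + 0.3(73.1) = 227.8 + 6.1 + 12.4 + 23.6 + 21.9 = 291.8
3. 0.85(162.7) - 0.8(73.1) = 138.3 - 58.5 = 79.8
4. 1.4(162.7) + 1.0(73.1) + 0.6(118.0) + 0.3(30.5) = 380.8
5. 0.9(162.7) - 1.3(73.1) + 0.6(62.1) = 146.4 - 95.0 + 37.3 = 88.7
Combination 3 gives the minimum: 79.8 kN.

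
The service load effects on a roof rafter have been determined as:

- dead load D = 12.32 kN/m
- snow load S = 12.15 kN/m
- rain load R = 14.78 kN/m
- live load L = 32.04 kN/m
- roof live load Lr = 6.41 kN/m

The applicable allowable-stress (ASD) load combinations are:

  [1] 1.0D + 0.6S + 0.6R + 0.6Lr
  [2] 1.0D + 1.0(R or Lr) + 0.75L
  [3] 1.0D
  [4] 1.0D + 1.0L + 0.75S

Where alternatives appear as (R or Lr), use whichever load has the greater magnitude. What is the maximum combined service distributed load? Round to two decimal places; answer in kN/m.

53.47 kN/m

(R or Lr) → R = 14.78 kN/m.
[1] 1.0(12.32) + 0.6(12.15) + 0.6(14.78) + 0.6(6.41) = 32.32
[2] 1.0(12.32) + 1.0(14.78) + 0.75(32.04) = 51.13
[3] 1.0(12.32) = 12.32
[4] 1.0(12.32) + 1.0(32.04) + 0.75(12.15) = 53.47
The controlling combination is 4, giving 53.47 kN/m.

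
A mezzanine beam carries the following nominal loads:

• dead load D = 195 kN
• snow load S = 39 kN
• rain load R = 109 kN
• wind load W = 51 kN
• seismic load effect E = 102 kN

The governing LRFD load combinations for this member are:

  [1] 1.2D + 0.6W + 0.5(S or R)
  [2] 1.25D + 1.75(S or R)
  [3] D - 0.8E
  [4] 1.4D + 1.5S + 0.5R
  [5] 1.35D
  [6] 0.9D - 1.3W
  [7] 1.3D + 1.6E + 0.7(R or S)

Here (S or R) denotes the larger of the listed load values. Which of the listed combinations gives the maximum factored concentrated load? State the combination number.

(S or R) → R = 109 kN; (R or S) → R = 109 kN.
[1] 1.2(195) + 0.6(51) + 0.5(109) = 319.10
[2] 1.25(195) + 1.75(109) = 434.50
[3] 1.0(195) - 0.8(102) = 113.40
[4] 1.4(195) + 1.5(39) + 0.5(109) = 386.00
[5] 1.35(195) = 263.25
[6] 0.9(195) - 1.3(51) = 109.20
[7] 1.3(195) + 1.6(102) + 0.7(109) = 493.00
The largest value is 493.00 kN from combination 7.

Combination 7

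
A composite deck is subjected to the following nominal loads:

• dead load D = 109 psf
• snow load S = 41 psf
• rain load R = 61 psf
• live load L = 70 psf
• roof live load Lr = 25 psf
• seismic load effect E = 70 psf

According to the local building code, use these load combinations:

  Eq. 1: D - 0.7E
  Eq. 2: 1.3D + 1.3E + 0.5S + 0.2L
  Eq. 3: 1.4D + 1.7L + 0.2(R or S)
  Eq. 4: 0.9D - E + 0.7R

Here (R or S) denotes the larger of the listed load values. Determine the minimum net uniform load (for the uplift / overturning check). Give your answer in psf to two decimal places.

(R or S) → R = 61 psf.
Eq. 1: 1.0(109) - 0.7(70) = 109.00 - 49.00 = 60.00
Eq. 2: 1.3(109) + 1.3(70) + 0.5(41) + 0.2(70) = 141.70 + 91.00 + 20.50 + 14.00 = 267.20
Eq. 3: 1.4(109) + 1.7(70) + 0.2(61) = 152.60 + 119.00 + 12.20 = 283.80
Eq. 4: 0.9(109) - 1.0(70) + 0.7(61) = 98.10 - 70.00 + 42.70 = 70.80
Combination 1 gives the minimum: 60.00 psf.

60.00 psf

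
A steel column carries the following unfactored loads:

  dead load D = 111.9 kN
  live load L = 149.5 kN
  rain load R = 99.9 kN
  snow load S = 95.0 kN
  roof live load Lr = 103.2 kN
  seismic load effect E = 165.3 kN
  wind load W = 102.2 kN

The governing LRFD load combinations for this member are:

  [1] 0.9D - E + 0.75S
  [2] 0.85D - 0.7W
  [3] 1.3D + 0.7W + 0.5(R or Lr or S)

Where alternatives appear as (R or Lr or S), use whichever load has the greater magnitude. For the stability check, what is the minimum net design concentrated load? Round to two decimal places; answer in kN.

6.66 kN

(R or Lr or S) → Lr = 103.2 kN.
[1] 0.9(111.9) - 1.0(165.3) + 0.75(95.0) = 100.71 - 165.30 + 71.25 = 6.66
[2] 0.85(111.9) - 0.7(102.2) = 95.12 - 71.54 = 23.58
[3] 1.3(111.9) + 0.7(102.2) + 0.5(103.2) = 145.47 + 71.54 + 51.60 = 268.61
Combination 1 gives the minimum: 6.66 kN.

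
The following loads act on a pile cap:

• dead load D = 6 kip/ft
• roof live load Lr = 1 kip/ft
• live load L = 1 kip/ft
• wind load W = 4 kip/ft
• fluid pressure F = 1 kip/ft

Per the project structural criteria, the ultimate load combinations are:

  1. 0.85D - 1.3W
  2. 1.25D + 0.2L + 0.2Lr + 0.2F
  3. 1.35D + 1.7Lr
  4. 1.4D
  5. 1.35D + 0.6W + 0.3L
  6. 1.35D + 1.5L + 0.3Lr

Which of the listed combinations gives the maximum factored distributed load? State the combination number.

Combination 5

1. 0.85(6) - 1.3(4) = 5.1 - 5.2 = -0.1
2. 1.25(6) + 0.2(1) + 0.2(1) + 0.2(1) = 7.5 + 0.2 + 0.2 + 0.2 = 8.1
3. 1.35(6) + 1.7(1) = 8.1 + 1.7 = 9.8
4. 1.4(6) = 8.4
5. 1.35(6) + 0.6(4) + 0.3(1) = 8.1 + 2.4 + 0.3 = 10.8
6. 1.35(6) + 1.5(1) + 0.3(1) = 8.1 + 1.5 + 0.3 = 9.9
The largest value is 10.8 kip/ft from combination 5.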